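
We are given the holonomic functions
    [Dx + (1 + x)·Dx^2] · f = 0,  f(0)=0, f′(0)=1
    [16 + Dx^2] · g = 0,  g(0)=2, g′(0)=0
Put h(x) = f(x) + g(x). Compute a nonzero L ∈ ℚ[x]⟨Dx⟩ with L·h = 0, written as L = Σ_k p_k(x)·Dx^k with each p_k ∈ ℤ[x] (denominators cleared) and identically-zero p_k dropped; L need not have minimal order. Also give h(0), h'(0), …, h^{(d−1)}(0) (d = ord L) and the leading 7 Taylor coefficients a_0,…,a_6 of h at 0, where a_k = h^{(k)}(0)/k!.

L = (176 + 256·x + 128·x^2)·Dx + (144 + 400·x + 384·x^2 + 128·x^3)·Dx^2 + (11 + 16·x + 8·x^2)·Dx^3 + (9 + 25·x + 24·x^2 + 8·x^3)·Dx^4  (order 4).
h: a_k = 2, 1, -33/2, 1/3, 253/12, 1/5, -1039/90, …
ICs: h(0) = 2, h′(0) = 1, h′′(0) = -33, h′′′(0) = 2.

f: a_k = 0, 1, -1/2, 1/3, -1/4, 1/5, -1/6, …
g: a_k = 2, 0, -16, 0, 64/3, 0, -512/45, …
Weyl lclm of L_f,L_g ⇒ L₀ (ord ≤ 4).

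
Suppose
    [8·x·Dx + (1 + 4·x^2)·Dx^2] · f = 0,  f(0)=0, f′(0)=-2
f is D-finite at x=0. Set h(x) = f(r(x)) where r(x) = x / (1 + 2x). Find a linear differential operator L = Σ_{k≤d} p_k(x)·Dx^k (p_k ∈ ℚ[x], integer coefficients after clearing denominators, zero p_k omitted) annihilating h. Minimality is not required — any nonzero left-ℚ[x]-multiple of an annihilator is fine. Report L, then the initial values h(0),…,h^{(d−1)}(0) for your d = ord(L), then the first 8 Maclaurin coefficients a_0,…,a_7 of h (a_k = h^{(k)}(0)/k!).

f: a_k = 0, -2, 0, 8/3, 0, -32/5, 0, 128/7, …
f∘r: x↦r, Dx↦Dx/r' in L_f ⇒ L₀.
L = (4 + 16·x)·Dx + (1 + 4·x + 8·x^2)·Dx^2  (order 2).
h: a_k = 0, -2, 4, -16/3, 0, 128/5, -256/3, 1024/7, …
ICs: h(0) = 0, h′(0) = -2.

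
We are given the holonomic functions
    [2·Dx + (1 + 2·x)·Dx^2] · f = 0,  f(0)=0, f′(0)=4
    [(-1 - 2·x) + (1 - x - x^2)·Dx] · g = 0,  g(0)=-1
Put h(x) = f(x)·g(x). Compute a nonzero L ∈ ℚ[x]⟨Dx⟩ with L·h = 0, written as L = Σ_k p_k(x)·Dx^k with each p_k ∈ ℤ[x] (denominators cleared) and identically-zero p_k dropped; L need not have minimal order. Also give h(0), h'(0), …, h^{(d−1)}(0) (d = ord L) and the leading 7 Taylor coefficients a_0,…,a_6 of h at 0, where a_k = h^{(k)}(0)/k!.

L = (4 + 8·x) + (10·x + 10·x^2)·Dx + (-1 - x + 3·x^2 + 2·x^3)·Dx^2  (order 2).
h: a_k = 0, -4, 0, -28/3, -4/3, -352/15, -52/15, …
ICs: h(0) = 0, h′(0) = -4.

f: a_k = 0, 4, -4, 16/3, -8, 64/5, -64/3, …
g: a_k = -1, -1, -2, -3, -5, -8, -13, …
Product ⇒ symmetric product L₀, ord ≤ 2.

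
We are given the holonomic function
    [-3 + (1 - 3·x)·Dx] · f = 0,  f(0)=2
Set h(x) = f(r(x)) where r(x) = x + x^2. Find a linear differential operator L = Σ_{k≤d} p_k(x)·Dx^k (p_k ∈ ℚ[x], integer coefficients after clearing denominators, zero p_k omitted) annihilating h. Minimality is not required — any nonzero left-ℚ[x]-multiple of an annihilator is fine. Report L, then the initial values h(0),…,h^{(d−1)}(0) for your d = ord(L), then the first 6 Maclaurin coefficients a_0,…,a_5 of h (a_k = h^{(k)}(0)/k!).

f: a_k = 2, 6, 18, 54, 162, 486, …
f∘r: x↦r, Dx↦Dx/r' in L_f ⇒ L₀.
L = (3 + 6·x) + (-1 + 3·x + 3·x^2)·Dx  (order 1).
h: a_k = 2, 6, 24, 90, 342, 1296, …
ICs: h(0) = 2.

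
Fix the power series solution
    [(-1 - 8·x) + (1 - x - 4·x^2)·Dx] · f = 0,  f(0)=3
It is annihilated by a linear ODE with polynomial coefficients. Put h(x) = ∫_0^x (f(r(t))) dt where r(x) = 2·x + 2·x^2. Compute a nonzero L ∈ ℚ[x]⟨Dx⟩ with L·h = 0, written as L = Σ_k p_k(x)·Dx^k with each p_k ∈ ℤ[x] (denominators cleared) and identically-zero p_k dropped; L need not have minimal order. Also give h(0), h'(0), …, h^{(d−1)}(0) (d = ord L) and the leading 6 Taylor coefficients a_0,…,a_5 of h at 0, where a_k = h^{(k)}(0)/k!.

L = (2 + 36·x + 96·x^2 + 64·x^3)·Dx + (-1 + 2·x + 18·x^2 + 32·x^3 + 16·x^4)·Dx^2  (order 2).
h: a_k = 0, 3, 3, 22, 84, 420, …
ICs: h(0) = 0, h′(0) = 3.

f: a_k = 3, 3, 15, 27, 87, 195, …
h₀=f(r): pull back L_f along r ⇒ L₀.
h=∫h₀ ⇒ L = L₀·Dx.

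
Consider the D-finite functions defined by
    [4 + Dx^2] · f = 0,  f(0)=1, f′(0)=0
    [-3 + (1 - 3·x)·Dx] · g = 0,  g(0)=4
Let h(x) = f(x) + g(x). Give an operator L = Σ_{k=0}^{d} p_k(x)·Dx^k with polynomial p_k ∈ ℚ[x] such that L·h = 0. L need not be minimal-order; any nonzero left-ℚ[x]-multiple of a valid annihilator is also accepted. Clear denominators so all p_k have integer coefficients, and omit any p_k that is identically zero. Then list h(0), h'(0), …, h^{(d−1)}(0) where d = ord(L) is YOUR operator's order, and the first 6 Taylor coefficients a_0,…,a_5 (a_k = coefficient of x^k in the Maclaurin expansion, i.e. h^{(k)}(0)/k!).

f: a_k = 1, 0, -2, 0, 2/3, 0, …
g: a_k = 4, 12, 36, 108, 324, 972, …
f+g: L₀ = lclm(L_f,L_g), ord ≤ 2+1.
L = (-348 + 144·x - 216·x^2) + (44 - 180·x + 216·x^2 - 216·x^3)·Dx + (-87 + 36·x - 54·x^2)·Dx^2 + (11 - 45·x + 54·x^2 - 54·x^3)·Dx^3  (order 3).
h: a_k = 5, 12, 34, 108, 974/3, 972, …
ICs: h(0) = 5, h′(0) = 12, h′′(0) = 68.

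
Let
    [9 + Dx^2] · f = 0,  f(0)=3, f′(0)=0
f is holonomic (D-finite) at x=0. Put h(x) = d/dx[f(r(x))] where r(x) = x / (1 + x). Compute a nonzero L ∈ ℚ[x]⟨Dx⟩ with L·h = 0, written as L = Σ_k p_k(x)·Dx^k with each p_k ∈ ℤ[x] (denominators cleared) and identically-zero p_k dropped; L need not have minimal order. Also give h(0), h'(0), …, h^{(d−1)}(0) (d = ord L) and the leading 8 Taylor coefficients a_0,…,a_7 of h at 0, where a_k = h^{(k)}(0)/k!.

L = (15 + 12·x + 6·x^2) + (6 + 18·x + 18·x^2 + 6·x^3)·Dx + (1 + 4·x + 6·x^2 + 4·x^3 + x^4)·Dx^2  (order 2).
h: a_k = 0, -27, 81, -243/2, 135/2, 7371/40, -28917/40, 880659/560, …
ICs: h(0) = 0, h′(0) = -27.

f: a_k = 3, 0, -27/2, 0, 81/8, 0, -243/80, 0, …
Substitute x→r, Dx→(1/r')Dx; clear ⇒ L₀.
h₀' ⇒ L via d/dx closure of L₀.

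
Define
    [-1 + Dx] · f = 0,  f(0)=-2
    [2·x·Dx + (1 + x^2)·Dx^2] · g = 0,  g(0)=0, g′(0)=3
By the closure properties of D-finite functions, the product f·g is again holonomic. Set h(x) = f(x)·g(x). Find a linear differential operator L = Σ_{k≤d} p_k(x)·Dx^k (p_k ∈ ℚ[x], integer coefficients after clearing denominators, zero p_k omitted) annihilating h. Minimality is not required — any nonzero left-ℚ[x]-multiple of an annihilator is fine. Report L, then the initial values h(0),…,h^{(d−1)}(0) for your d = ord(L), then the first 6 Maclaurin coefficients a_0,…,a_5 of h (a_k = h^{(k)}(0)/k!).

f: a_k = -2, -2, -1, -1/3, -1/12, -1/60, …
g: a_k = 0, 3, 0, -1, 0, 3/5, …
f·g: L₀ = L_f ⊗_s L_g, ord ≤ 1·2.
L = (1 - 2·x + x^2) + (-2 + 2·x - 2·x^2)·Dx + (1 + x^2)·Dx^2  (order 2).
h: a_k = 0, -6, -6, -1, 1, -9/20, …
ICs: h(0) = 0, h′(0) = -6.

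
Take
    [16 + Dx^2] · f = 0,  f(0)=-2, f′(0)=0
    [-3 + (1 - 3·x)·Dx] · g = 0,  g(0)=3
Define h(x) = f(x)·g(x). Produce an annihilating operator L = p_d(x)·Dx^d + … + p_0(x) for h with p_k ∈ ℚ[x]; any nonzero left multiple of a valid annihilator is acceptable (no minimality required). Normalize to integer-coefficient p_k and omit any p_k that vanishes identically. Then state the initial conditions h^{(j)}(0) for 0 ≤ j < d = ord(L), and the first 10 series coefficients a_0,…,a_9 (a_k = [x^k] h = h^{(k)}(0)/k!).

f: a_k = -2, 0, 16, 0, -64/3, 0, 512/45, 0, -1024/315, 0, …
g: a_k = 3, 9, 27, 81, 243, 729, 2187, 6561, 19683, 59049, …
h₀=f·g: eliminate ⇒ L₀, order ≤ 2·1.
L = (-16 + 48·x) + 6·Dx + (-1 + 3·x)·Dx^2  (order 2).
h: a_k = -6, -18, -6, -18, -118, -354, -15418/15, -15418/5, -972358/105, -972358/35, …
ICs: h(0) = -6, h′(0) = -18.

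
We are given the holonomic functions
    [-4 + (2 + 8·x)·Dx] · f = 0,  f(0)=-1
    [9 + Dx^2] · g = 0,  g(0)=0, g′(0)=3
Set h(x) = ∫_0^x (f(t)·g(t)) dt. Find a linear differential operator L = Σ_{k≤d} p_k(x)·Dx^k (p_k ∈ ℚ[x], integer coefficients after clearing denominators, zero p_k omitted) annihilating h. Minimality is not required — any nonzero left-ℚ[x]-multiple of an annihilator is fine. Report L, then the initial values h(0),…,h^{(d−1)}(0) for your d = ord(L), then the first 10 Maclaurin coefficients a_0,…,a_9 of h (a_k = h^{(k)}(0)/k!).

f: a_k = -1, -2, 2, -4, 10, -28, 84, -264, 858, -2860, …
g: a_k = 0, 3, 0, -9/2, 0, 81/40, 0, -243/560, 0, 243/4480, …
h₀=f·g: eliminate ⇒ L₀, order ≤ 1·2.
h=∫h₀ ⇒ L = L₀·Dx.
L = (21 + 72·x + 144·x^2)·Dx + (-4 - 16·x)·Dx^2 + (1 + 8·x + 16·x^2)·Dx^3  (order 3).
h: a_k = 0, 0, -3/2, -2, 21/8, -3/5, 253/80, -1401/140, 118431/4480, -4189/56, …
ICs: h(0) = 0, h′(0) = 0, h′′(0) = -3.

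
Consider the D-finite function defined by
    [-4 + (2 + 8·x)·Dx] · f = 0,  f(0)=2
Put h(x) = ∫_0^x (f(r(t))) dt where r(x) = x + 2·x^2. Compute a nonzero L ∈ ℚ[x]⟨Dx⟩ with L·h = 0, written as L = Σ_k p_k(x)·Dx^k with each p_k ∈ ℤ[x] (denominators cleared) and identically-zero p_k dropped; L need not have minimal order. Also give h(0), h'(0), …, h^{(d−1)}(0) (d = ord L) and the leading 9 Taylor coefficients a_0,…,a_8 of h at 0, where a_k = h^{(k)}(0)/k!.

L = (-2 - 8·x)·Dx + (1 + 4·x + 8·x^2)·Dx^2  (order 2).
h: a_k = 0, 2, 2, 4/3, -2, 12/5, -4/3, -24/7, 14, …
ICs: h(0) = 0, h′(0) = 2.

f: a_k = 2, 4, -4, 8, -20, 56, -168, 528, -1716, …
h₀=f(r): pull back L_f along r ⇒ L₀.
h=∫₀ˣh₀: take L = L₀·Dx.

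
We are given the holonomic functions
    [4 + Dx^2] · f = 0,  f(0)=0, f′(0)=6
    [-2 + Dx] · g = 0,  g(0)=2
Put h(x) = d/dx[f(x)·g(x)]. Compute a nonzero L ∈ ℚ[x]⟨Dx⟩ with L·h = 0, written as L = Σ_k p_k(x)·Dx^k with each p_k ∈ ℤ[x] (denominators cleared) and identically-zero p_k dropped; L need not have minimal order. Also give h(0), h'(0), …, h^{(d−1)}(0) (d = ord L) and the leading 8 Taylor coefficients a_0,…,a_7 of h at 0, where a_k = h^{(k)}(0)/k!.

L = 8 - 4·Dx + Dx^2  (order 2).
h: a_k = 12, 48, 48, 0, -32, -128/5, -128/15, 0, …
ICs: h(0) = 12, h′(0) = 48.

f: a_k = 0, 6, 0, -4, 0, 4/5, 0, -8/105, …
g: a_k = 2, 4, 4, 8/3, 4/3, 8/15, 8/45, 16/315, …
L₀ := L_f ⊗_s L_g (sym. prod.), ord ≤ 2.
Derive L from L₀ (diff closure).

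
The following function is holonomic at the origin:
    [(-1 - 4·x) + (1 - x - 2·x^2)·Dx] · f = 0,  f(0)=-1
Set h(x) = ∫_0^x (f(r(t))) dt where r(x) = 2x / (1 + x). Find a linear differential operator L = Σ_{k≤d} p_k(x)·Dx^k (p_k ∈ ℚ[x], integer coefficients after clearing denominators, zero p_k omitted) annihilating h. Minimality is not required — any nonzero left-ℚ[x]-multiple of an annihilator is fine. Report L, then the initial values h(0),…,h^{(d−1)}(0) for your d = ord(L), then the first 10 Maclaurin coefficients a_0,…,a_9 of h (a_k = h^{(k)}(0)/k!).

L = (2 + 18·x)·Dx + (-1 - x + 9·x^2 + 9·x^3)·Dx^2  (order 2).
h: a_k = 0, -1, -1, -10/3, -9/2, -18, -27, -810/7, -729/4, -810, …
ICs: h(0) = 0, h′(0) = -1.

f: a_k = -1, -1, -3, -5, -11, -21, -43, -85, -171, -341, …
Change of var in L_f (x↦r) gives L₀.
∫: right-multiply L₀ by Dx.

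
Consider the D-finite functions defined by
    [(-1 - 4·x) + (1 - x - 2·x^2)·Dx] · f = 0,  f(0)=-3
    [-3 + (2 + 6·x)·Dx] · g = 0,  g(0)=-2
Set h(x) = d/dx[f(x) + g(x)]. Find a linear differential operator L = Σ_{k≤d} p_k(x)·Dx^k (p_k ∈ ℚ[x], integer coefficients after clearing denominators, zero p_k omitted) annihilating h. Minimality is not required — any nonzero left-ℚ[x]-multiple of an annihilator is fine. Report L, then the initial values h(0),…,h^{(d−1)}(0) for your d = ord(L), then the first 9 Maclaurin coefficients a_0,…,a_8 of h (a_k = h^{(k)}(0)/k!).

L = (-114 - 522·x - 1152·x^2 - 816·x^3 - 720·x^4) + (-31 - 414·x - 1803·x^2 - 3208·x^3 - 3084·x^4 - 2160·x^5)·Dx + (10 + 66·x + 110·x^2 - 74·x^3 - 456·x^4 - 808·x^5 - 480·x^6)·Dx^2  (order 2).
h: a_k = -6, -27/2, -441/8, -1707/16, -48825/128, -152217/256, -2333037/1024, -5590323/2048, -428355081/32768, …
ICs: h(0) = -6, h′(0) = -27/2.

f: a_k = -3, -3, -9, -15, -33, -63, -129, -255, -513, …
g: a_k = -2, -3, 9/4, -27/8, 405/64, -1701/128, 15309/512, -72171/1024, 2814669/16384, …
L₀ := lclm(L_f,L_g); ord L₀ ≤ 1+1.
Derive L from L₀ (diff closure).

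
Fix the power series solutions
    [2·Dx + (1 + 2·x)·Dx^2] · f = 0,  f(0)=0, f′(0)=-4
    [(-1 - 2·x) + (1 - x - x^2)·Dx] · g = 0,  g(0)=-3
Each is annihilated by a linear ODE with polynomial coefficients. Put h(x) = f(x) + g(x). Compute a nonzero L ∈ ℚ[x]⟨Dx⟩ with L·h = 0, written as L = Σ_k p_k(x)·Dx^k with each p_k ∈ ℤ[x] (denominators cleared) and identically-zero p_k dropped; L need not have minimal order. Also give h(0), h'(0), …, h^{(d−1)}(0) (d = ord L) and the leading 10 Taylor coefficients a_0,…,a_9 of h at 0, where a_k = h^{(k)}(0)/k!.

f: a_k = 0, -4, 4, -16/3, 8, -64/5, 64/3, -256/7, 64, -1024/9, …
g: a_k = -3, -3, -6, -9, -15, -24, -39, -63, -102, -165, …
h₀=f+g: left-lcm gives L₀, ord ≤ 3.
L = (-34 - 92·x - 116·x^2 - 48·x^3 - 24·x^4)·Dx + (-5 - 60·x - 170·x^2 - 180·x^3 - 100·x^4 - 40·x^5)·Dx^2 + (3 + 11·x + 5·x^2 - 20·x^3 - 30·x^4 - 24·x^5 - 8·x^6)·Dx^3  (order 3).
h: a_k = -3, -7, -2, -43/3, -7, -184/5, -53/3, -697/7, -38, -2509/9, …
ICs: h(0) = -3, h′(0) = -7, h′′(0) = -4.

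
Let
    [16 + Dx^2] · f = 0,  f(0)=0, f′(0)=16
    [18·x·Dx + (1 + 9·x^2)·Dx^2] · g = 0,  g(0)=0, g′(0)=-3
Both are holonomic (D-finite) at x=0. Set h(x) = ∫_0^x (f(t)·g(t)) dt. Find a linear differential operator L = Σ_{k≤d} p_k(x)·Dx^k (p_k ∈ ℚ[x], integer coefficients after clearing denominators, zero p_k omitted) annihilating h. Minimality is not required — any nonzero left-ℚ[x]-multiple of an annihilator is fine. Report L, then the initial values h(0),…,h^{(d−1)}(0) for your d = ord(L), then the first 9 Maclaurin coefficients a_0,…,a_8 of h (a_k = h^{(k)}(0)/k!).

f: a_k = 0, 16, 0, -128/3, 0, 512/15, 0, -4096/315, 0, …
g: a_k = 0, -3, 0, 9, 0, -243/5, 0, 2187/7, 0, …
Sym-product of L_f,L_g gives L₀ (≤ ord 4).
h=∫₀ˣh₀: take L = L₀·Dx.
L = (20800 + 494784·x^2 + 2923776·x^4 + 11943936·x^6 + 26873856·x^8)·Dx + (19584·x + 342144·x^3 + 2239488·x^5 + 6718464·x^7)·Dx^2 + (1700 + 42732·x^2 + 318816·x^4 + 1492992·x^6 + 3359232·x^8)·Dx^3 + (1224·x + 21384·x^3 + 139968·x^5 + 419904·x^7)·Dx^4 + (25 + 738·x^2 + 8505·x^4 + 46656·x^6 + 104976·x^8)·Dx^5  (order 5).
h: a_k = 0, 0, 0, -16, 0, 272/5, 0, -1264/7, 0, …
ICs: h(0) = 0, h′(0) = 0, h′′(0) = 0, h′′′(0) = -96, h′′′′(0) = 0.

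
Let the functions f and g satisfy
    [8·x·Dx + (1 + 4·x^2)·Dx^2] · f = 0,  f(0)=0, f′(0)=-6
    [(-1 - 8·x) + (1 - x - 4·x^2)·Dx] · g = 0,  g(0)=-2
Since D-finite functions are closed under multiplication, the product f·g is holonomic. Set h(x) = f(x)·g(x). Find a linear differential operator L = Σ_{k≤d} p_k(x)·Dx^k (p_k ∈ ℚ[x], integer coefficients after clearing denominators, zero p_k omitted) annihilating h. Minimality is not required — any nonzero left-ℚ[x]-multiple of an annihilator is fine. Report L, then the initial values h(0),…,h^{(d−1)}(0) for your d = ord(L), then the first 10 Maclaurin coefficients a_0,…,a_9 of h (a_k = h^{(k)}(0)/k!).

f: a_k = 0, -6, 0, 8, 0, -96/5, 0, 384/7, 0, -512/3, …
g: a_k = -2, -2, -10, -18, -58, -130, -362, -882, -2330, -5858, …
h₀=f·g: eliminate ⇒ L₀, order ≤ 2·1.
L = (8 + 8·x + 96·x^2) + (2 + 8·x + 16·x^2 + 96·x^3)·Dx + (-1 + x + 4·x^3 + 16·x^4)·Dx^2  (order 2).
h: a_k = 0, 12, 12, 44, 92, 1532/5, 3372/5, 12532/7, 157076/35, 1258988/105, …
ICs: h(0) = 0, h′(0) = 12.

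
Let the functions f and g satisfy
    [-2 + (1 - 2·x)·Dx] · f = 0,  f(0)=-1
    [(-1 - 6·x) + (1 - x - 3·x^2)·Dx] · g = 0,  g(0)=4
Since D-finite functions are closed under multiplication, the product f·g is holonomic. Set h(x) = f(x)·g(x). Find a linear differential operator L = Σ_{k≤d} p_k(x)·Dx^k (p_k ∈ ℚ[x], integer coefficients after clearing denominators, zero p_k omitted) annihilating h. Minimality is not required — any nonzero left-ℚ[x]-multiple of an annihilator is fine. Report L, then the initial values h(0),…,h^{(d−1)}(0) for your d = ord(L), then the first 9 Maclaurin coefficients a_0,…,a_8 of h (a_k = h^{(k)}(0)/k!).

f: a_k = -1, -2, -4, -8, -16, -32, -64, -128, -256, …
g: a_k = 4, 4, 16, 28, 76, 160, 388, 868, 2032, …
f·g: L₀ = L_f ⊗_s L_g, ord ≤ 1·1.
L = (-3 - 2·x + 18·x^2) + (1 - 3·x - x^2 + 6·x^3)·Dx  (order 1).
h: a_k = -4, -12, -40, -108, -292, -744, -1876, -4620, -11272, …
ICs: h(0) = -4.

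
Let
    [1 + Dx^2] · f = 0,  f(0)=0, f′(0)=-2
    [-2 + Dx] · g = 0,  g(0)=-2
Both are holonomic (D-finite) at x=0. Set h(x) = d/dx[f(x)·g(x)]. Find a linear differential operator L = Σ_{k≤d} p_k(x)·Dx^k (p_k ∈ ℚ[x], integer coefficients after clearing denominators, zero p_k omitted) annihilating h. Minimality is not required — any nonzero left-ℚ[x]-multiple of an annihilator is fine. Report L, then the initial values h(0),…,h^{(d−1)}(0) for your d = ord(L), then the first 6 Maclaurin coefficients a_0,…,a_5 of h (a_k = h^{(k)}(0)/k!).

L = 5 - 4·Dx + Dx^2  (order 2).
h: a_k = 4, 16, 22, 16, 41/6, 22/15, …
ICs: h(0) = 4, h′(0) = 16.

f: a_k = 0, -2, 0, 1/3, 0, -1/60, …
g: a_k = -2, -4, -4, -8/3, -4/3, -8/15, …
Sym-product of L_f,L_g gives L₀ (≤ ord 2).
Derive L from L₀ (diff closure).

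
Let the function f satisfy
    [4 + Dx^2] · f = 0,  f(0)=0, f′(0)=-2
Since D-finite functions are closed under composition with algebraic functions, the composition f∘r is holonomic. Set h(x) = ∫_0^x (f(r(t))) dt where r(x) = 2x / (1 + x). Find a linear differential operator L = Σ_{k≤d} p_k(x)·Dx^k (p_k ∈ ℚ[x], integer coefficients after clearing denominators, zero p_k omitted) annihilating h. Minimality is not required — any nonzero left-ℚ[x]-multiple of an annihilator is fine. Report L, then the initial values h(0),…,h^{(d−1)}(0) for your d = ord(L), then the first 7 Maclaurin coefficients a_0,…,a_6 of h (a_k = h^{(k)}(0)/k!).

f: a_k = 0, -2, 0, 4/3, 0, -4/15, 0, …
f∘r: x↦r, Dx↦Dx/r' in L_f ⇒ L₀.
h=∫₀ˣh₀: take L = L₀·Dx.
L = 16·Dx + (2 + 6·x + 6·x^2 + 2·x^3)·Dx^2 + (1 + 4·x + 6·x^2 + 4·x^3 + x^4)·Dx^3  (order 3).
h: a_k = 0, 0, -2, 4/3, 5/3, -28/5, 386/45, …
ICs: h(0) = 0, h′(0) = 0, h′′(0) = -4.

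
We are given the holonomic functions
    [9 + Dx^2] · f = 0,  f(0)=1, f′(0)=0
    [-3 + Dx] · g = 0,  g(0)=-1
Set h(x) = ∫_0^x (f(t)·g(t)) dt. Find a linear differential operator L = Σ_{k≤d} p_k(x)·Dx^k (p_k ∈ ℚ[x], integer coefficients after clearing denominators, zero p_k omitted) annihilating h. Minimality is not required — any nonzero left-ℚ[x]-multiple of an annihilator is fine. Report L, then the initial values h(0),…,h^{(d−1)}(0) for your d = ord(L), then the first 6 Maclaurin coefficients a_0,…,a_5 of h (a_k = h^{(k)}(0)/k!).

L = 18·Dx - 6·Dx^2 + Dx^3  (order 3).
h: a_k = 0, -1, -3/2, 0, 9/4, 27/10, …
ICs: h(0) = 0, h′(0) = -1, h′′(0) = -3.

f: a_k = 1, 0, -9/2, 0, 27/8, 0, …
g: a_k = -1, -3, -9/2, -9/2, -27/8, -81/40, …
h₀=f·g: eliminate ⇒ L₀, order ≤ 2·1.
∫: right-multiply L₀ by Dx.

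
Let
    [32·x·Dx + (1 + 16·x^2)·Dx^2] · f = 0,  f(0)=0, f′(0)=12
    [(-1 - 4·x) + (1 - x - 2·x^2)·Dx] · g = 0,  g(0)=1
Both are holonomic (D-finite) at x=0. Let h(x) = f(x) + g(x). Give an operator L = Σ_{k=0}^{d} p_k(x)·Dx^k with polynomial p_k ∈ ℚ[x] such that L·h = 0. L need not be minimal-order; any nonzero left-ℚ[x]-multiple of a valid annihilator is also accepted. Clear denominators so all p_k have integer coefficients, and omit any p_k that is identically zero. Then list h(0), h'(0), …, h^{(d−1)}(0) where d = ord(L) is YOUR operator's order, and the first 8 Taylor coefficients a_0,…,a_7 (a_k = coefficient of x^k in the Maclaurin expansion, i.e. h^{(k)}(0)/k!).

L = (96 - 384·x - 6912·x^2 - 15360·x^3 - 40704·x^4 - 12288·x^6)·Dx + (-31 - 104·x + 392·x^2 - 736·x^3 - 14912·x^4 - 27904·x^5 - 3072·x^6 - 12288·x^7)·Dx^2 + (3 + 19·x + 128·x^2 + 152·x^3 + 1128·x^4 - 2496·x^5 - 2560·x^6 - 1024·x^7 - 2048·x^8)·Dx^3  (order 3).
h: a_k = 1, 13, 3, -59, 11, 3177/5, 43, -48557/7, …
ICs: h(0) = 1, h′(0) = 13, h′′(0) = 6.

f: a_k = 0, 12, 0, -64, 0, 3072/5, 0, -49152/7, …
g: a_k = 1, 1, 3, 5, 11, 21, 43, 85, …
Weyl lclm of L_f,L_g ⇒ L₀ (ord ≤ 3).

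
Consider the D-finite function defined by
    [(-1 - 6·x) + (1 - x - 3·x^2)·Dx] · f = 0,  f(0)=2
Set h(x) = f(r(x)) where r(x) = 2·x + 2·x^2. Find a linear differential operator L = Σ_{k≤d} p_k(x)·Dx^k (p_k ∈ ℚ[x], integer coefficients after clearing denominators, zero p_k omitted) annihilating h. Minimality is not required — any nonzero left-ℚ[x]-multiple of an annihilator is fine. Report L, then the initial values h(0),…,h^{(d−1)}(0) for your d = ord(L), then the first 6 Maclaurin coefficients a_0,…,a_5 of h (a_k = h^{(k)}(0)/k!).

f: a_k = 2, 2, 8, 14, 38, 80, …
Change of var in L_f (x↦r) gives L₀.
L = (2 + 28·x + 72·x^2 + 48·x^3) + (-1 + 2·x + 14·x^2 + 24·x^3 + 12·x^4)·Dx  (order 1).
h: a_k = 2, 4, 36, 176, 976, 5328, …
ICs: h(0) = 2.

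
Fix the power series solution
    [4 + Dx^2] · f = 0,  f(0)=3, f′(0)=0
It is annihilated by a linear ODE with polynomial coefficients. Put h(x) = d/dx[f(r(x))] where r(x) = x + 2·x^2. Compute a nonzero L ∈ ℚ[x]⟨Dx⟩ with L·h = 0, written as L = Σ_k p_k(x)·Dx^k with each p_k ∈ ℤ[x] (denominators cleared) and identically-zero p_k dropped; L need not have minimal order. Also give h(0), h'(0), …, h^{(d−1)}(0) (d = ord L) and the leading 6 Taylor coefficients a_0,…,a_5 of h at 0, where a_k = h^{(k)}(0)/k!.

f: a_k = 3, 0, -6, 0, 2, 0, …
Substitute x→r, Dx→(1/r')Dx; clear ⇒ L₀.
h₀' ⇒ L via d/dx closure of L₀.
L = (52 + 64·x + 384·x^2 + 1024·x^3 + 1024·x^4) + (-12 - 48·x)·Dx + (1 + 8·x + 16·x^2)·Dx^2  (order 2).
h: a_k = 0, -12, -72, -88, 80, 1432/5, …
ICs: h(0) = 0, h′(0) = -12.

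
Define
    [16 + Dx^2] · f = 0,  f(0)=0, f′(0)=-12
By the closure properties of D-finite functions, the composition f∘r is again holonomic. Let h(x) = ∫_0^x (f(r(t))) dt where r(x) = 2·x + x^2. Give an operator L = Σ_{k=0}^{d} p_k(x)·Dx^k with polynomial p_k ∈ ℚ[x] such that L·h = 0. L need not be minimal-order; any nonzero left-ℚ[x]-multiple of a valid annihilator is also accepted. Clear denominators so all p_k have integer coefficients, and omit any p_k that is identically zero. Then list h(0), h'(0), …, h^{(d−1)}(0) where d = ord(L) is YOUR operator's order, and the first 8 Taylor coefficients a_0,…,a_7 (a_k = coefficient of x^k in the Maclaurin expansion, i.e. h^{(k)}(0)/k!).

L = (64 + 192·x + 192·x^2 + 64·x^3)·Dx - Dx^2 + (1 + x)·Dx^3  (order 3).
h: a_k = 0, 0, -12, -4, 64, 384/5, -1568/15, -288, …
ICs: h(0) = 0, h′(0) = 0, h′′(0) = -24.

f: a_k = 0, -12, 0, 32, 0, -128/5, 0, 1024/105, …
Change of var in L_f (x↦r) gives L₀.
h=∫₀ˣh₀: take L = L₀·Dx.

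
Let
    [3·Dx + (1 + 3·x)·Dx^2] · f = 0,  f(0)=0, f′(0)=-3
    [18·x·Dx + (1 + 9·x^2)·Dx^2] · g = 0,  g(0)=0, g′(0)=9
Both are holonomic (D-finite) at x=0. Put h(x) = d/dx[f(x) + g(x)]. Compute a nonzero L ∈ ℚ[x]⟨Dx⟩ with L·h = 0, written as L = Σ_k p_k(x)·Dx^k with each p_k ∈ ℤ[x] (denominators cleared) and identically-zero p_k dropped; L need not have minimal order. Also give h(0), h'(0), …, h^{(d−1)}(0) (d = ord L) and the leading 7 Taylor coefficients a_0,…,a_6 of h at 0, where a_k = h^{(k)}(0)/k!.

f: a_k = 0, -3, 9/2, -9, 81/4, -243/5, 243/2, …
g: a_k = 0, 9, 0, -27, 0, 729/5, 0, …
f+g: L₀ = lclm(L_f,L_g), ord ≤ 2+2.
Differentiate: ansatz ord ≤ ord L₀ ⇒ L.
L = (-18 - 162·x + 486·x^2 + 486·x^3) + (-12 - 36·x + 972·x^3 + 972·x^4)·Dx + (-1 + 3·x + 18·x^2 + 54·x^3 + 243·x^4 + 243·x^5)·Dx^2  (order 2).
h: a_k = 6, 9, -108, 81, 486, 729, -8748, …
ICs: h(0) = 6, h′(0) = 9.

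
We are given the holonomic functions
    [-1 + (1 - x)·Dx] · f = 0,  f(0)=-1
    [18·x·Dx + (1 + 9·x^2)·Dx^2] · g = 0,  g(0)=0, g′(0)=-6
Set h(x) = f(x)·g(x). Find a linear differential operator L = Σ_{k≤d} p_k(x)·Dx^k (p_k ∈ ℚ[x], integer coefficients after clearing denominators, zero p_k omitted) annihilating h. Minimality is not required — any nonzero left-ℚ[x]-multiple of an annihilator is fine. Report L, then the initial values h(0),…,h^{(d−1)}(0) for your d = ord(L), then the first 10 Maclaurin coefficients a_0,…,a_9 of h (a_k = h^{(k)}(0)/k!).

L = 18·x + (2 - 18·x + 36·x^2)·Dx + (-1 + x - 9·x^2 + 9·x^3)·Dx^2  (order 2).
h: a_k = 0, 6, 6, -12, -12, 426/5, 426/5, -18888/35, -18888/35, 134202/35, …
ICs: h(0) = 0, h′(0) = 6.

f: a_k = -1, -1, -1, -1, -1, -1, -1, -1, -1, -1, …
g: a_k = 0, -6, 0, 18, 0, -486/5, 0, 4374/7, 0, -4374, …
f·g: L₀ = L_f ⊗_s L_g, ord ≤ 1·2.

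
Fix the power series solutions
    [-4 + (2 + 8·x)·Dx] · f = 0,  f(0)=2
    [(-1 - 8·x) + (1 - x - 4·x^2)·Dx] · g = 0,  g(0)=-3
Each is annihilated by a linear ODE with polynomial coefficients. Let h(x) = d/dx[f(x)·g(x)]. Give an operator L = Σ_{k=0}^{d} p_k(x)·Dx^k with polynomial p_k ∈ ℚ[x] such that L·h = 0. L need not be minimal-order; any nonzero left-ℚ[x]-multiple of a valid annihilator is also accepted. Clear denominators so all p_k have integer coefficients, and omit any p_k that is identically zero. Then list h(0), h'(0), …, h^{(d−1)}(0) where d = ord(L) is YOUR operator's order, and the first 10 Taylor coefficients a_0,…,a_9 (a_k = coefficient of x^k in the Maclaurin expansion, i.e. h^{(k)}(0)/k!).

L = (10 + 156·x + 540·x^2 + 800·x^3 + 960·x^4) + (-3 - 19·x - 30·x^2 + 56·x^3 + 352·x^4 + 384·x^5)·Dx  (order 1).
h: a_k = -18, -60, -378, -744, -4290, -6588, -42798, -42864, -422766, -100620, …
ICs: h(0) = -18.

f: a_k = 2, 4, -4, 8, -20, 56, -168, 528, -1716, 5720, …
g: a_k = -3, -3, -15, -27, -87, -195, -543, -1323, -3495, -8787, …
f·g: L₀ = L_f ⊗_s L_g, ord ≤ 1·1.
h=h₀': d/dx-closure on L₀ ⇒ L.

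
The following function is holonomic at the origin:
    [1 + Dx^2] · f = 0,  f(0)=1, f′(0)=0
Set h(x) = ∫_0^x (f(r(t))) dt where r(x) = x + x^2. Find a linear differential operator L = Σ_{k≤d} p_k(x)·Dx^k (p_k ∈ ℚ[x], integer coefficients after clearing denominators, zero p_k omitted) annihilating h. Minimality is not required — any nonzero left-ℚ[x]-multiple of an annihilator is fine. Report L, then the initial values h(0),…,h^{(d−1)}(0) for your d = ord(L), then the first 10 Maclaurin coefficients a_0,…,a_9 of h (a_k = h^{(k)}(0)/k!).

L = (1 + 6·x + 12·x^2 + 8·x^3)·Dx - 2·Dx^2 + (1 + 2·x)·Dx^3  (order 3).
h: a_k = 0, 1, 0, -1/6, -1/4, -11/120, 1/36, 179/5040, 19/960, 841/362880, …
ICs: h(0) = 0, h′(0) = 1, h′′(0) = 0.

f: a_k = 1, 0, -1/2, 0, 1/24, 0, -1/720, 0, 1/40320, 0, …
Change of var in L_f (x↦r) gives L₀.
h=∫₀ˣh₀: take L = L₀·Dx.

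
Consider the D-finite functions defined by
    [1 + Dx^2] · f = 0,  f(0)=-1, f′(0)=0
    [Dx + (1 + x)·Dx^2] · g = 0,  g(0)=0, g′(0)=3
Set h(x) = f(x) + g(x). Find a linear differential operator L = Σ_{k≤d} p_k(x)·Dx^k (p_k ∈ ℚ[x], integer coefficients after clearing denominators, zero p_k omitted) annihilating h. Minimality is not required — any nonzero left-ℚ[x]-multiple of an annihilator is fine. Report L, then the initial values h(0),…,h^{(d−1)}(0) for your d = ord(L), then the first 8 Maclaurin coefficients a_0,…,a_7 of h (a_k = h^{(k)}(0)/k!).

f: a_k = -1, 0, 1/2, 0, -1/24, 0, 1/720, 0, …
g: a_k = 0, 3, -3/2, 1, -3/4, 3/5, -1/2, 3/7, …
h₀=f+g: left-lcm gives L₀, ord ≤ 4.
L = (7 + 2·x + x^2)·Dx + (3 + 5·x + 3·x^2 + x^3)·Dx^2 + (7 + 2·x + x^2)·Dx^3 + (3 + 5·x + 3·x^2 + x^3)·Dx^4  (order 4).
h: a_k = -1, 3, -1, 1, -19/24, 3/5, -359/720, 3/7, …
ICs: h(0) = -1, h′(0) = 3, h′′(0) = -2, h′′′(0) = 6.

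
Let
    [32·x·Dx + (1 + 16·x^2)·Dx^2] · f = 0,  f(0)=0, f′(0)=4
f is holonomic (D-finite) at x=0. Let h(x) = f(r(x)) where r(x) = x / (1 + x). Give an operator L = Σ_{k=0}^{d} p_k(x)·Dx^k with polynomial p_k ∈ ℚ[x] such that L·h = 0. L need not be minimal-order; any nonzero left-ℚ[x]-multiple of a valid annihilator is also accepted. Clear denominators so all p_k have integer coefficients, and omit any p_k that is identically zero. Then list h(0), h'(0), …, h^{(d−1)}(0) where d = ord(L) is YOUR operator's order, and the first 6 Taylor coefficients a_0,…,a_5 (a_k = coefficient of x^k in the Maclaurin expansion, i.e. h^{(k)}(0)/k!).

L = (2 + 34·x)·Dx + (1 + 2·x + 17·x^2)·Dx^2  (order 2).
h: a_k = 0, 4, -4, -52/3, 60, 404/5, …
ICs: h(0) = 0, h′(0) = 4.

f: a_k = 0, 4, 0, -64/3, 0, 1024/5, …
f∘r: x↦r, Dx↦Dx/r' in L_f ⇒ L₀.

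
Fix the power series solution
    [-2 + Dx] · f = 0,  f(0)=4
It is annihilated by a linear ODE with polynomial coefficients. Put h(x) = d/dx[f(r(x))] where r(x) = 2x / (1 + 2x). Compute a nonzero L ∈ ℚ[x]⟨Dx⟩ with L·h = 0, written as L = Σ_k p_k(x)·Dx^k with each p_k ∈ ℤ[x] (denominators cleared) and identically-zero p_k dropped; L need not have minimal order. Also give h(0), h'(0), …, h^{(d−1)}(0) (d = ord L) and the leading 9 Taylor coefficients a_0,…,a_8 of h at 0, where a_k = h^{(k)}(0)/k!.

f: a_k = 4, 8, 8, 16/3, 8/3, 16/15, 16/45, 32/315, 8/315, …
h₀=f(r): pull back L_f along r ⇒ L₀.
h=h₀': d/dx-closure on L₀ ⇒ L.
L = -8·x + (-1 - 4·x - 4·x^2)·Dx  (order 1).
h: a_k = 16, 0, -64, 512/3, -256, 2048/15, 5120/9, -262144/105, 290816/45, …
ICs: h(0) = 16.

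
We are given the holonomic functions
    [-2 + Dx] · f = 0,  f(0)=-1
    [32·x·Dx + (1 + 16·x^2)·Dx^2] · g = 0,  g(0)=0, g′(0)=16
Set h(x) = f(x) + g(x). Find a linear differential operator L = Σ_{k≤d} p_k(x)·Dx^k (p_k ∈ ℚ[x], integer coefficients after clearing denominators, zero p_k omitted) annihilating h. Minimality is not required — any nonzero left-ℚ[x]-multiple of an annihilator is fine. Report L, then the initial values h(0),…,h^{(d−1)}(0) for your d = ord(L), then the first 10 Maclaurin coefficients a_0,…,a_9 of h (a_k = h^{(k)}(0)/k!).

L = (32 - 64·x - 1536·x^2 - 1024·x^3)·Dx + (-18 + 704·x^2 - 512·x^4)·Dx^2 + (1 + 16·x + 32·x^2 + 256·x^3 + 256·x^4)·Dx^3  (order 3).
h: a_k = -1, 14, -2, -260/3, -2/3, 12284/15, -4/45, -421304/45, -2/315, 330301436/2835, …
ICs: h(0) = -1, h′(0) = 14, h′′(0) = -4.

f: a_k = -1, -2, -2, -4/3, -2/3, -4/15, -4/45, -8/315, -2/315, -4/2835, …
g: a_k = 0, 16, 0, -256/3, 0, 4096/5, 0, -65536/7, 0, 1048576/9, …
f+g: L₀ = lclm(L_f,L_g), ord ≤ 1+2.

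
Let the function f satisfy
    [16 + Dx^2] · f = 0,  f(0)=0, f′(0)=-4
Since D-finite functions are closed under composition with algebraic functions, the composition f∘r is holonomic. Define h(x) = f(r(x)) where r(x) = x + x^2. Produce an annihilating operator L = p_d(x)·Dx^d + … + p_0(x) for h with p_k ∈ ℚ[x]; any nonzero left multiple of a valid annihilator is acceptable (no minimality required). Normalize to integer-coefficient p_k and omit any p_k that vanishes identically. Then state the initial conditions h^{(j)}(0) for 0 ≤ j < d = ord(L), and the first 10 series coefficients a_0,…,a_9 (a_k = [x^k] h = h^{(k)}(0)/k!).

L = (16 + 96·x + 192·x^2 + 128·x^3) - 2·Dx + (1 + 2·x)·Dx^2  (order 2).
h: a_k = 0, -4, -4, 32/3, 32, 352/15, -32, -25856/315, -2816/45, 70528/2835, …
ICs: h(0) = 0, h′(0) = -4.

f: a_k = 0, -4, 0, 32/3, 0, -128/15, 0, 1024/315, 0, -2048/2835, …
L₀ from L_f via x↦r, Dx↦r'^{-1}Dx.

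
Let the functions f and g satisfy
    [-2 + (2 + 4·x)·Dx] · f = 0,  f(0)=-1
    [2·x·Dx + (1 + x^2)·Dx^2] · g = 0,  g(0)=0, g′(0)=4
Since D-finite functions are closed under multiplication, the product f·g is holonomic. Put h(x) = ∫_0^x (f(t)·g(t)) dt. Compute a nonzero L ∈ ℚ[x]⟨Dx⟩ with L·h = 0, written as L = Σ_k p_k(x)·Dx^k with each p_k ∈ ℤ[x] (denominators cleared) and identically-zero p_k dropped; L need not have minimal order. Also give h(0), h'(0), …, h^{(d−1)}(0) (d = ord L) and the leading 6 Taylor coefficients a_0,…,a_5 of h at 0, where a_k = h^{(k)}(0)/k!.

L = (3 - 2·x - x^2)·Dx + (-2 - 2·x + 6·x^2 + 4·x^3)·Dx^2 + (1 + 4·x + 5·x^2 + 4·x^3 + 4·x^4)·Dx^3  (order 3).
h: a_k = 0, 0, -2, -4/3, 5/6, -2/15, …
ICs: h(0) = 0, h′(0) = 0, h′′(0) = -4.

f: a_k = -1, -1, 1/2, -1/2, 5/8, -7/8, …
g: a_k = 0, 4, 0, -4/3, 0, 4/5, …
Sym-product of L_f,L_g gives L₀ (≤ ord 2).
∫: right-multiply L₀ by Dx.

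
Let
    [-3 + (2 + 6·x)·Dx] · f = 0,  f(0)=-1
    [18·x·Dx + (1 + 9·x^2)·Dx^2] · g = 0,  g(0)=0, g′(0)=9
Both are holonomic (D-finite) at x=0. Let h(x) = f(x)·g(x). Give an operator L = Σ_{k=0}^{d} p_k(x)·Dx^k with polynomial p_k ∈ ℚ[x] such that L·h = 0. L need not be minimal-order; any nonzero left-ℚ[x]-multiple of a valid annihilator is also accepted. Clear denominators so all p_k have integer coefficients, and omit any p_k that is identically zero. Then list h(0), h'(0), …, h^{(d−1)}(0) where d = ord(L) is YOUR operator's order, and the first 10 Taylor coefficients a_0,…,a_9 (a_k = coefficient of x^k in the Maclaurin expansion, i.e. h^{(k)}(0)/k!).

L = (27 - 108·x - 81·x^2) + (-12 + 36·x + 324·x^2 + 324·x^3)·Dx + (4 + 24·x + 72·x^2 + 216·x^3 + 324·x^4)·Dx^2  (order 2).
h: a_k = 0, -9, -27/2, 297/8, 405/16, -94527/640, -298161/1280, 41231511/35840, 73266687/71680, -1556249517/229376, …
ICs: h(0) = 0, h′(0) = -9.

f: a_k = -1, -3/2, 9/8, -27/16, 405/128, -1701/256, 15309/1024, -72171/2048, 2814669/32768, -14073345/65536, …
g: a_k = 0, 9, 0, -27, 0, 729/5, 0, -6561/7, 0, 6561, …
h₀=f·g: eliminate ⇒ L₀, order ≤ 1·2.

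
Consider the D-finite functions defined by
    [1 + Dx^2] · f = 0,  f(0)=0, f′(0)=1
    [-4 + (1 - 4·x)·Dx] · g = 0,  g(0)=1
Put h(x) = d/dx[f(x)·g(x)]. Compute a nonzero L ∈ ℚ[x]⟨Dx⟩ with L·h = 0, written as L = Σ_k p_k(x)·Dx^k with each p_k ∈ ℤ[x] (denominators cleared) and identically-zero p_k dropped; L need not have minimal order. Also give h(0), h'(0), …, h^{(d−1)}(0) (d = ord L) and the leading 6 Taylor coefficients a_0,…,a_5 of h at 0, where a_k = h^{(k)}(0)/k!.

L = (-31 - 8·x + 16·x^2) + (-8 + 32·x)·Dx + (1 - 8·x + 16·x^2)·Dx^2  (order 2).
h: a_k = 1, 8, 95/2, 760/3, 30401/24, 30401/5, …
ICs: h(0) = 1, h′(0) = 8.

f: a_k = 0, 1, 0, -1/6, 0, 1/120, …
g: a_k = 1, 4, 16, 64, 256, 1024, …
Product ⇒ symmetric product L₀, ord ≤ 2.
Differentiate: ansatz ord ≤ ord L₀ ⇒ L.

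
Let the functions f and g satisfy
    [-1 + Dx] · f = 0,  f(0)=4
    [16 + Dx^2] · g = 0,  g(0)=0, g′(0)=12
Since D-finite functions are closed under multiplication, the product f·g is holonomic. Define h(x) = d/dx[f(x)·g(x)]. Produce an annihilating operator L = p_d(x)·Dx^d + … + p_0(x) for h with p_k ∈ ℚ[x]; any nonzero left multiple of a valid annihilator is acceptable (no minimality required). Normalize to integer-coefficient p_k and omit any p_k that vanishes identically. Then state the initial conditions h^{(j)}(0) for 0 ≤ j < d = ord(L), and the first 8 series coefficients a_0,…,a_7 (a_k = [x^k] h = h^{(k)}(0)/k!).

L = 17 - 2·Dx + Dx^2  (order 2).
h: a_k = 48, 96, -312, -480, 202, 2444/5, 727/15, -184, …
ICs: h(0) = 48, h′(0) = 96.

f: a_k = 4, 4, 2, 2/3, 1/6, 1/30, 1/180, 1/1260, …
g: a_k = 0, 12, 0, -32, 0, 128/5, 0, -1024/105, …
Product ⇒ symmetric product L₀, ord ≤ 2.
h=h₀': d/dx-closure on L₀ ⇒ L.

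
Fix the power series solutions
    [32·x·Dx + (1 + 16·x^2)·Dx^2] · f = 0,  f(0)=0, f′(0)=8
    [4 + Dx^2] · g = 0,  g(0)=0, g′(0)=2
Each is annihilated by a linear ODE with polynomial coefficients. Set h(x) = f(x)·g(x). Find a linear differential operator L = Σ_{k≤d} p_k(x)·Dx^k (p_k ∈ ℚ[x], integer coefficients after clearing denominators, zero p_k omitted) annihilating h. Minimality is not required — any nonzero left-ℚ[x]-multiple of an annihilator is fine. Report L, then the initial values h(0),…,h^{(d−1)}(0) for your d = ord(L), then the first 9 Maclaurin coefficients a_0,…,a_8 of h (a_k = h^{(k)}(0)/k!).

f: a_k = 0, 8, 0, -128/3, 0, 2048/5, 0, -32768/7, 0, …
g: a_k = 0, 2, 0, -4/3, 0, 4/15, 0, -8/315, 0, …
L₀ := L_f ⊗_s L_g (sym. prod.), ord ≤ 4.
L = (1360 + 60416·x^2 + 106496·x^4 + 262144·x^6 + 1048576·x^8) + (2304·x + 45056·x^3 + 196608·x^5 + 1048576·x^7)·Dx + (360 + 15872·x^2 + 36864·x^4 + 131072·x^6 + 524288·x^8)·Dx^2 + (576·x + 11264·x^3 + 49152·x^5 + 262144·x^7)·Dx^3 + (5 + 192·x^2 + 2560·x^4 + 16384·x^6 + 65536·x^8)·Dx^4  (order 4).
h: a_k = 0, 0, 16, 0, -96, 0, 7904/9, 0, -9920, …
ICs: h(0) = 0, h′(0) = 0, h′′(0) = 32, h′′′(0) = 0.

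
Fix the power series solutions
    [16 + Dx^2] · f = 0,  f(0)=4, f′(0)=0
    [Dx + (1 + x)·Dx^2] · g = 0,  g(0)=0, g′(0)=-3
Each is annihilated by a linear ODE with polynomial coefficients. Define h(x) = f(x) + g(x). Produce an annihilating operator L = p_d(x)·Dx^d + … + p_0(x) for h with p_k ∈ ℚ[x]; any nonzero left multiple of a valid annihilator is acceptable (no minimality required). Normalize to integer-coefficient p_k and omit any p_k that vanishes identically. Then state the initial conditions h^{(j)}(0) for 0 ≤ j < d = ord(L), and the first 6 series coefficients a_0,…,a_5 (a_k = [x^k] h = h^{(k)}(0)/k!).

f: a_k = 4, 0, -32, 0, 128/3, 0, …
g: a_k = 0, -3, 3/2, -1, 3/4, -3/5, …
L₀ := lclm(L_f,L_g); ord L₀ ≤ 2+2.
L = (176 + 256·x + 128·x^2)·Dx + (144 + 400·x + 384·x^2 + 128·x^3)·Dx^2 + (11 + 16·x + 8·x^2)·Dx^3 + (9 + 25·x + 24·x^2 + 8·x^3)·Dx^4  (order 4).
h: a_k = 4, -3, -61/2, -1, 521/12, -3/5, …
ICs: h(0) = 4, h′(0) = -3, h′′(0) = -61, h′′′(0) = -6.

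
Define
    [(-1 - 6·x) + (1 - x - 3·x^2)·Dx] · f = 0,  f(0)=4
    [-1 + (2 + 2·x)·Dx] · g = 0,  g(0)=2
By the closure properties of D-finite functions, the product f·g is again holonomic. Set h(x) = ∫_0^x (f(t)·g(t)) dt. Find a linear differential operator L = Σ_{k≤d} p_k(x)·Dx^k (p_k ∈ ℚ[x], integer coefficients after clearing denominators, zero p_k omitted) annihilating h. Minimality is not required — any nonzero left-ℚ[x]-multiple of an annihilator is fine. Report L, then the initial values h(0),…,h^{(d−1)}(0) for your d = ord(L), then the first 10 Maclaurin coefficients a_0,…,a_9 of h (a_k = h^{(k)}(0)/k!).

L = (3 + 13·x + 9·x^2)·Dx + (-2 + 8·x^2 + 6·x^3)·Dx^2  (order 2).
h: a_k = 0, 8, 6, 35/3, 143/8, 2819/80, 12509/192, 117671/896, 535591/2048, 19865443/36864, …
ICs: h(0) = 0, h′(0) = 8.

f: a_k = 4, 4, 16, 28, 76, 160, 388, 868, 2032, 4636, …
g: a_k = 2, 1, -1/4, 1/8, -5/64, 7/128, -21/512, 33/1024, -429/16384, 715/32768, …
f·g: L₀ = L_f ⊗_s L_g, ord ≤ 1·1.
h=∫₀ˣh₀: take L = L₀·Dx.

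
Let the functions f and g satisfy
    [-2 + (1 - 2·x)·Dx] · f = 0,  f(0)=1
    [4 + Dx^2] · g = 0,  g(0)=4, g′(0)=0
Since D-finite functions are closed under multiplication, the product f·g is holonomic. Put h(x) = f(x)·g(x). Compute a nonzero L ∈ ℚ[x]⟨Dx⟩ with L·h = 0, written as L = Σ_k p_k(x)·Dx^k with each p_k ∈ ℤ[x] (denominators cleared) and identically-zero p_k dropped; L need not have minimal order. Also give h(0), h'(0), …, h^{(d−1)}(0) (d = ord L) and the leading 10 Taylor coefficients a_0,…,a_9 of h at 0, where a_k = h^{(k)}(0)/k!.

L = (-4 + 8·x) + 4·Dx + (-1 + 2·x)·Dx^2  (order 2).
h: a_k = 4, 8, 8, 16, 104/3, 208/3, 6224/45, 12448/45, 34856/63, 69712/63, …
ICs: h(0) = 4, h′(0) = 8.

f: a_k = 1, 2, 4, 8, 16, 32, 64, 128, 256, 512, …
g: a_k = 4, 0, -8, 0, 8/3, 0, -16/45, 0, 8/315, 0, …
Sym-product of L_f,L_g gives L₀ (≤ ord 2).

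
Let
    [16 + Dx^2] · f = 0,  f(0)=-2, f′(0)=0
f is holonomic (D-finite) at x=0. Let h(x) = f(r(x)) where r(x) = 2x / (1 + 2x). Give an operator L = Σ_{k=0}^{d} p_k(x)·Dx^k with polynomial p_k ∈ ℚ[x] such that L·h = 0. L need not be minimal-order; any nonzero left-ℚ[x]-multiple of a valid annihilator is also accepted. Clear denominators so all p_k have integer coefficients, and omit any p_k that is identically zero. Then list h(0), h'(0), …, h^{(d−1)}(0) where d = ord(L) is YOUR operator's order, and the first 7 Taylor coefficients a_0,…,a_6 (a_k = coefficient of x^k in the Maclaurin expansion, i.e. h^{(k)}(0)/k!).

f: a_k = -2, 0, 16, 0, -64/3, 0, 512/45, …
Change of var in L_f (x↦r) gives L₀.
L = 64 + (4 + 24·x + 48·x^2 + 32·x^3)·Dx + (1 + 8·x + 24·x^2 + 32·x^3 + 16·x^4)·Dx^2  (order 2).
h: a_k = -2, 0, 64, -256, 1280/3, 2048/3, -351232/45, …
ICs: h(0) = -2, h′(0) = 0.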